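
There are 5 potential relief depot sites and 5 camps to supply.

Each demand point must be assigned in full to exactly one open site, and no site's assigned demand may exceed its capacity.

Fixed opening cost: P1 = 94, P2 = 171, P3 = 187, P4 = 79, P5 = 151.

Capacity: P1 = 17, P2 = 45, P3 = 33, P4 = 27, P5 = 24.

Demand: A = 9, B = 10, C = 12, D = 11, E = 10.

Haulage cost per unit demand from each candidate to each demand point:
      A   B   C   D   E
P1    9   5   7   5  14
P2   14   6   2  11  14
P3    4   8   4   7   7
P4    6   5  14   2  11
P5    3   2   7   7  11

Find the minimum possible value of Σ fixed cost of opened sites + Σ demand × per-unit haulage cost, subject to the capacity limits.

Open {P3, P4}; cheapest assignment that respects the capacities:
  P3 (cap 33, load 31): A, C, E — cost 9×4 + 12×4 + 10×7 = 154
  P4 (cap 27, load 21): B, D — cost 10×5 + 11×2 = 72
  Shipping 226, fixed 266 → total 492.
  Any other capacity-feasible assignment to {P3, P4} ships for at least 226.
Compare {P2, P4}: its best feasible assignment gives total 550.
Compare {P3, P5}: its best feasible assignment gives total 580.
Every other set of open sites that can feasibly serve all demand totals ≥ 550 even under its best assignment. Minimum: 492.

492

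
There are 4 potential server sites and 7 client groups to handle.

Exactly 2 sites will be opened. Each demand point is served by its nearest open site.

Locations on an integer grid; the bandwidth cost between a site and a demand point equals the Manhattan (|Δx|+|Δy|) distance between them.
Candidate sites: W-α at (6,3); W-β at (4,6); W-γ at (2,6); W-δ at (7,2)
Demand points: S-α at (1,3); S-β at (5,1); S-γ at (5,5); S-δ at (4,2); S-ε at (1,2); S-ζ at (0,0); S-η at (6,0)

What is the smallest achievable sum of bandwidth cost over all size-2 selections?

Open {W-α, W-γ}.
  S-α→W-γ 4, S-β→W-α 3, S-γ→W-α 3, S-δ→W-α 3, S-ε→W-γ 5, S-ζ→W-γ 8, S-η→W-α 3  ⇒ total 29.
Compare {W-γ, W-δ}: total 30.
Compare {W-α, W-β}: total 31.
No size-2 selection does better; minimum is 29.

29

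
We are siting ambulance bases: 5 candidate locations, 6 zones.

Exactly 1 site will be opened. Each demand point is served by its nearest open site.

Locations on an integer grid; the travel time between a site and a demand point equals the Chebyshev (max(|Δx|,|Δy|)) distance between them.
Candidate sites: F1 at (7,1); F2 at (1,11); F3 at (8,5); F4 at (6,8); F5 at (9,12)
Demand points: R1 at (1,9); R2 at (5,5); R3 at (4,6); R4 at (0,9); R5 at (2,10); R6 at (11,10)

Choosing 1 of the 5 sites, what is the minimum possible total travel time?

25

Open {F4}.
  R1→F4 5, R2→F4 3, R3→F4 2, R4→F4 6, R5→F4 4, R6→F4 5  ⇒ total 25.
Compare {F2}: total 26.
Compare {F3}: total 33.
No size-1 selection does better; minimum is 25.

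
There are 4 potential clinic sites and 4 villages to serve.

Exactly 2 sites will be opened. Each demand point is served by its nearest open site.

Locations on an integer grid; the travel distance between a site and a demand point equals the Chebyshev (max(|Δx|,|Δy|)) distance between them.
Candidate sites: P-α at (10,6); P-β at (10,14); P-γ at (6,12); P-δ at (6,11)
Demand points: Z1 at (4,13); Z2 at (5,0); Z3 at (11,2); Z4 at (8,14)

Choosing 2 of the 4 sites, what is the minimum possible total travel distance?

Open {P-α, P-γ}.
  Z1→P-γ 2, Z2→P-α 6, Z3→P-α 4, Z4→P-γ 2  ⇒ total 14.
Compare {P-α, P-δ}: total 15.
Compare {P-α, P-β}: total 18.
No size-2 selection does better; minimum is 14.

14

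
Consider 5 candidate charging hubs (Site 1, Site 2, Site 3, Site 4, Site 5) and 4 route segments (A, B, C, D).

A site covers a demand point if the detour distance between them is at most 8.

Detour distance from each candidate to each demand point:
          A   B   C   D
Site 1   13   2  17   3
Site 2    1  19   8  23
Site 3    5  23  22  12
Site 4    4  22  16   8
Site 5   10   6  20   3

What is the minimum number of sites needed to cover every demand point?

2

Coverage sets (demand points within 8 of each site):
  Site 1: {B, D}
  Site 2: {A, C}
  Site 3: {A}
  Site 4: {A, D}
  Site 5: {B, D}
No single site covers all 4 demand points.
But {Site 1, Site 2} covers everything, so the minimum is 2.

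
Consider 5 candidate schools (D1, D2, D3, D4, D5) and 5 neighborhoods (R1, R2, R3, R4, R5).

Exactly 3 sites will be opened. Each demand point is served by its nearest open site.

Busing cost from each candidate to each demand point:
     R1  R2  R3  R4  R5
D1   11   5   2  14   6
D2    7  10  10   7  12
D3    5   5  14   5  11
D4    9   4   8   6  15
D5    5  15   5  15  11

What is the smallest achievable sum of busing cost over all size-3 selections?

22

Open {D1, D3, D4}.
  R1→D3 5, R2→D4 4, R3→D1 2, R4→D3 5, R5→D1 6  ⇒ total 22.
Compare {D1, D2, D3}: total 23.
Compare {D1, D3, D5}: total 23.
No size-3 selection does better; minimum is 22.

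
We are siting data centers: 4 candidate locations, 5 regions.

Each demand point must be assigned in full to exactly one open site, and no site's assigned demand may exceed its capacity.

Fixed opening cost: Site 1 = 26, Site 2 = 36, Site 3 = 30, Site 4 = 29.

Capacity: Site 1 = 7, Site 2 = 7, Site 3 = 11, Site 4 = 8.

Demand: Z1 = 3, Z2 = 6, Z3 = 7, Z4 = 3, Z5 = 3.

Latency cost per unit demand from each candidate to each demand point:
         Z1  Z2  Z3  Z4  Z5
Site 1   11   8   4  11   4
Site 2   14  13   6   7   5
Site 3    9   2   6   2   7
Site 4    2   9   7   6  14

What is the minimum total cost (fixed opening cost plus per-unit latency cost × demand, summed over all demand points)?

170

Open {Site 1, Site 3, Site 4}; cheapest assignment that respects the capacities:
  Site 1 (cap 7, load 7): Z3 — cost 7×4 = 28
  Site 3 (cap 11, load 9): Z2, Z5 — cost 6×2 + 3×7 = 33
  Site 4 (cap 8, load 6): Z1, Z4 — cost 3×2 + 3×6 = 24
  Shipping 85, fixed 85 → total 170.
  Any other capacity-feasible assignment to {Site 1, Site 3, Site 4} ships for at least 85.
Compare {Site 1, Site 2, Site 3, Site 4}: its best feasible assignment gives total 188.
Compare {Site 2, Site 3, Site 4}: its best feasible assignment gives total 194.
Every other set of open sites that can feasibly serve all demand totals ≥ 188 even under its best assignment. Minimum: 170.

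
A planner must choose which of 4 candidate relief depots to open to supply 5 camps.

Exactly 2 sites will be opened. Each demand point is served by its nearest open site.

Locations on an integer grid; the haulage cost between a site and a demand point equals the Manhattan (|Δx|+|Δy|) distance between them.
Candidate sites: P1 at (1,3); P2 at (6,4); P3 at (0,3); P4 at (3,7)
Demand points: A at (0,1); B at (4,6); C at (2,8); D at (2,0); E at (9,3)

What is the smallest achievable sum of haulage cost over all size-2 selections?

Open {P1, P4}.
  A→P1 3, B→P4 2, C→P4 2, D→P1 4, E→P1 8  ⇒ total 19.
Compare {P3, P4}: total 20.
Compare {P1, P2}: total 21.
No size-2 selection does better; minimum is 19.

19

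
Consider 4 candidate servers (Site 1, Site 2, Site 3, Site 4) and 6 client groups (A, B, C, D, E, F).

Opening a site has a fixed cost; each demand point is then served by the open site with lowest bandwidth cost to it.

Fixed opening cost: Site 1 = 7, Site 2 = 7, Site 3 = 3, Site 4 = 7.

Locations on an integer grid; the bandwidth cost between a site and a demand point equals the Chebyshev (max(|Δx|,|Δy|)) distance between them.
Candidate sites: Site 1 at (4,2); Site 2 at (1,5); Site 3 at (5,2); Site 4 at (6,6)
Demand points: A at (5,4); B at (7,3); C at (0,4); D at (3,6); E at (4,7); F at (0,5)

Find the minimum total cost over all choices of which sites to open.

21

Open {Site 2, Site 3}: assign each demand point to its cheapest open site.
  A→Site 3 2, B→Site 3 2, C→Site 2 1, D→Site 2 2, E→Site 2 3, F→Site 2 1
  bandwidth cost 11, fixed 10 → total 21.
Compare {Site 2}: bandwidth cost 17 + fixed 7 = 24.
Compare {Site 2, Site 4}: bandwidth cost 11 + fixed 14 = 25.
Compare {Site 3}: bandwidth cost 23 + fixed 3 = 26.
All other subsets cost ≥ 24. Minimum total cost: 21.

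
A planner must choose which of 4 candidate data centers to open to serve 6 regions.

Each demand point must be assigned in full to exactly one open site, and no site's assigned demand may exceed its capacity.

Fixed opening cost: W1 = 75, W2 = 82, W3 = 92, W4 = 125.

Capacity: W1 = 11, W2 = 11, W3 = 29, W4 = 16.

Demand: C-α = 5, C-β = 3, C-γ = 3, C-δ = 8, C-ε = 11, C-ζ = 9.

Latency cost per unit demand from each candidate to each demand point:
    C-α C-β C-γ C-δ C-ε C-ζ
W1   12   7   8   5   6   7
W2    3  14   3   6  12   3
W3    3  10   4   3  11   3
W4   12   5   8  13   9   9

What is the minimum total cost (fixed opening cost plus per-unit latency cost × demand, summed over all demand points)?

341

Open {W1, W3}; cheapest assignment that respects the capacities:
  W1 (cap 11, load 11): C-ε — cost 11×6 = 66
  W3 (cap 29, load 28): C-α, C-β, C-γ, C-δ, C-ζ — cost 5×3 + 3×10 + 3×4 + 8×3 + 9×3 = 108
  Shipping 174, fixed 167 → total 341.
  Any other capacity-feasible assignment to {W1, W3} ships for at least 174.
Compare {W3, W4}: its best feasible assignment gives total 409.
Compare {W2, W3}: its best feasible assignment gives total 412.
Every other set of open sites that can feasibly serve all demand totals ≥ 409 even under its best assignment. Minimum: 341.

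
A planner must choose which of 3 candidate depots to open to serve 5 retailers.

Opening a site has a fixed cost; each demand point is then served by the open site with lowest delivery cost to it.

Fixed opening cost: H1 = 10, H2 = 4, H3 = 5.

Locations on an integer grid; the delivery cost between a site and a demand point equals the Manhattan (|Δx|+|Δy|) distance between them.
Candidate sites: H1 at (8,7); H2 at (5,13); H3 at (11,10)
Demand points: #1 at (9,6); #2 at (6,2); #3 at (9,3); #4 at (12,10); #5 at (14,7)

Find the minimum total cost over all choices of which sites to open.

36

Open {H1, H3}: assign each demand point to its cheapest open site.
  #1→H1 2, #2→H1 7, #3→H1 5, #4→H3 1, #5→H1 6
  delivery cost 21, fixed 15 → total 36.
Compare {H1}: delivery cost 27 + fixed 10 = 37.
Compare {H3}: delivery cost 35 + fixed 5 = 40.
Compare {H1, H2, H3}: delivery cost 21 + fixed 19 = 40.
All other subsets cost ≥ 37. Minimum total cost: 36.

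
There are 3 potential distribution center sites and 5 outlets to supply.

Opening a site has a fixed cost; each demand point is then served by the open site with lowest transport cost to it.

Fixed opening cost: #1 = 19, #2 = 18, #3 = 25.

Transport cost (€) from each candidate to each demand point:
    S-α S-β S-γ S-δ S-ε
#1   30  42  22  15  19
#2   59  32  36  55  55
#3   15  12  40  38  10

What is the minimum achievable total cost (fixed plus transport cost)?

118

Open {#1, #3}: assign each demand point to its cheapest open site.
  S-α→#3 15, S-β→#3 12, S-γ→#1 22, S-δ→#1 15, S-ε→#3 10
  transport cost 74, fixed 44 → total 118.
Compare {#1, #2, #3}: transport cost 74 + fixed 62 = 136.
Compare {#3}: transport cost 115 + fixed 25 = 140.
Compare {#1}: transport cost 128 + fixed 19 = 147.
All other subsets cost ≥ 136. Minimum total cost: 118.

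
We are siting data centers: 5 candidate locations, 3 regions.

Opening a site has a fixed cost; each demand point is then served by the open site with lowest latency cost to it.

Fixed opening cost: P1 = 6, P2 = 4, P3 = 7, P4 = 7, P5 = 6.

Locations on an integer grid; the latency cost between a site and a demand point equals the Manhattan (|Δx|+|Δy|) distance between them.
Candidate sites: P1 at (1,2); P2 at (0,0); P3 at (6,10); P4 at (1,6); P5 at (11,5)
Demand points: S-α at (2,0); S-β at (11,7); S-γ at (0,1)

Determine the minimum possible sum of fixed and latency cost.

15

Open {P2, P5}: assign each demand point to its cheapest open site.
  S-α→P2 2, S-β→P5 2, S-γ→P2 1
  latency cost 5, fixed 10 → total 15.
Compare {P1, P5}: latency cost 7 + fixed 12 = 19.
Compare {P1, P2, P5}: latency cost 5 + fixed 16 = 21.
Compare {P2, P3}: latency cost 11 + fixed 11 = 22.
All other subsets cost ≥ 19. Minimum total cost: 15.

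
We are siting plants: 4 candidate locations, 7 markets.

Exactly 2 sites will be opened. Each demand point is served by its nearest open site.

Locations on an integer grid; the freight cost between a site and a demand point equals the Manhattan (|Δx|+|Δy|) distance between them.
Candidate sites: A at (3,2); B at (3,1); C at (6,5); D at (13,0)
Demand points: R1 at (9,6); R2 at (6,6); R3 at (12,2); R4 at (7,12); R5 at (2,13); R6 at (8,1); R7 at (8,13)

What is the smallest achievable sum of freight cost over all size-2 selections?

44

Open {C, D}.
  R1→C 4, R2→C 1, R3→D 3, R4→C 8, R5→C 12, R6→C 6, R7→C 10  ⇒ total 44.
Compare {B, C}: total 49.
Compare {A, C}: total 50.
No size-2 selection does better; minimum is 44.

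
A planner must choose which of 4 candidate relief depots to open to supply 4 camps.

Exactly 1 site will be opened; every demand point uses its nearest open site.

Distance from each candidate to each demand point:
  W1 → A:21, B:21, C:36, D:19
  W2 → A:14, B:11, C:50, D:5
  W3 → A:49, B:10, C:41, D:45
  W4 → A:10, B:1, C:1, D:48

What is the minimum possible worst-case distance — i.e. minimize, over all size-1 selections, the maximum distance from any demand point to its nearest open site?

Open {W1}.
  Farthest demand point is C at distance 36 (to W1); all others are ≤ 36.
With {W4} the worst case is 48.
With {W3} the worst case is 49.
No size-1 selection achieves below 36.

36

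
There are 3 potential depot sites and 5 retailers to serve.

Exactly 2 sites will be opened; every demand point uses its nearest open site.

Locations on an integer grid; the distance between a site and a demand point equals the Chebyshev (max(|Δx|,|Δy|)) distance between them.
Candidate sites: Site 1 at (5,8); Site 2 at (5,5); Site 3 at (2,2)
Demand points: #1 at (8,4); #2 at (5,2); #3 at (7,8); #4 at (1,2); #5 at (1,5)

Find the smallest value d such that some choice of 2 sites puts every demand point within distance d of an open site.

3

Open {Site 2, Site 3}.
  Farthest demand point is #1 at distance 3 (to Site 2); all others are ≤ 3.
With {Site 1, Site 2} the worst case is 4.
With {Site 1, Site 3} the worst case is 4.
No size-2 selection achieves below 3.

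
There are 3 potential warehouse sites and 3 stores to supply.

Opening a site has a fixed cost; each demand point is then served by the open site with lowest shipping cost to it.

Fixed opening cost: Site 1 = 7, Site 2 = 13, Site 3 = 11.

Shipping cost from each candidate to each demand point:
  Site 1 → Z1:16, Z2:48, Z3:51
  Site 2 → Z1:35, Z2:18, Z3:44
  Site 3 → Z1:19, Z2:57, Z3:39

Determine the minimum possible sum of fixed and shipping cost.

Open {Site 1, Site 2}: assign each demand point to its cheapest open site.
  Z1→Site 1 16, Z2→Site 2 18, Z3→Site 2 44
  shipping cost 78, fixed 20 → total 98.
Compare {Site 2, Site 3}: shipping cost 76 + fixed 24 = 100.
Compare {Site 1, Site 2, Site 3}: shipping cost 73 + fixed 31 = 104.
Compare {Site 2}: shipping cost 97 + fixed 13 = 110.
All other subsets cost ≥ 100. Minimum total cost: 98.

98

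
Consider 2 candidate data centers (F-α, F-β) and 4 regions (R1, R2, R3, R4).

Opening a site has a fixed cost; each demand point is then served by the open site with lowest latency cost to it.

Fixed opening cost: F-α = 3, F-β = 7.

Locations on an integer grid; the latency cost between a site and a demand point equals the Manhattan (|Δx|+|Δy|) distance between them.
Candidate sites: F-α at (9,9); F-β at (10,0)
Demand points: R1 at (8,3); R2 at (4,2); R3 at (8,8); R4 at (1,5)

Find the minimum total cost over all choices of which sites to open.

36

Open {F-α}: assign each demand point to its cheapest open site.
  R1→F-α 7, R2→F-α 12, R3→F-α 2, R4→F-α 12
  latency cost 33, fixed 3 → total 36.
Compare {F-α, F-β}: latency cost 27 + fixed 10 = 37.
Compare {F-β}: latency cost 37 + fixed 7 = 44.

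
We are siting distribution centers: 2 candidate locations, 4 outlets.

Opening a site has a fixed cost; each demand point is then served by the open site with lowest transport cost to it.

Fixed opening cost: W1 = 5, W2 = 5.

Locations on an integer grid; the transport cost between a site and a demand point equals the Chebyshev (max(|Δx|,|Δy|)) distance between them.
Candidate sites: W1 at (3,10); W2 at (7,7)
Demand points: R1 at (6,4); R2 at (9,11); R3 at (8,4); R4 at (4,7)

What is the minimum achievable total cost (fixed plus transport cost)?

Open {W2}: assign each demand point to its cheapest open site.
  R1→W2 3, R2→W2 4, R3→W2 3, R4→W2 3
  transport cost 13, fixed 5 → total 18.
Compare {W1, W2}: transport cost 13 + fixed 10 = 23.
Compare {W1}: transport cost 21 + fixed 5 = 26.

18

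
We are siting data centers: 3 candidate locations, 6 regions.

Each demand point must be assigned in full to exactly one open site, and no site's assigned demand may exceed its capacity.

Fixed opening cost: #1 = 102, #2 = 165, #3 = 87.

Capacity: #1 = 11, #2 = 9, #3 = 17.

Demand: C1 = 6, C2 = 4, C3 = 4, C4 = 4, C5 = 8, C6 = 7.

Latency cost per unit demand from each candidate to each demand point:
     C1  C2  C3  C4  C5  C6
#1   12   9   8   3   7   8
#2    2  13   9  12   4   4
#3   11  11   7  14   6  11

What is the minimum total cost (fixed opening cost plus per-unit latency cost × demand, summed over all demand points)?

Open {#1, #2, #3}; cheapest assignment that respects the capacities:
  #1 (cap 11, load 11): C4, C6 — cost 4×3 + 7×8 = 68
  #2 (cap 9, load 6): C1 — cost 6×2 = 12
  #3 (cap 17, load 16): C2, C3, C5 — cost 4×11 + 4×7 + 8×6 = 120
  Shipping 200, fixed 354 → total 554.
  Any other capacity-feasible assignment to {#1, #2, #3} ships for at least 200.
Total demand is 33 and no other set of sites has combined capacity ≥ 33, so {#1, #2, #3} is the only feasible choice of open sites. Minimum: 554.

554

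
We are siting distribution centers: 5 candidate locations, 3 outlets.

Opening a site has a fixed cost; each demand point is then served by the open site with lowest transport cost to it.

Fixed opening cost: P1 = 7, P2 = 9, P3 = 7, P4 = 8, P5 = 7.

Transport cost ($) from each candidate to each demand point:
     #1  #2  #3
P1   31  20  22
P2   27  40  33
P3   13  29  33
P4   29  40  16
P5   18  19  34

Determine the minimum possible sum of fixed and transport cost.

Open {P4, P5}: assign each demand point to its cheapest open site.
  #1→P5 18, #2→P5 19, #3→P4 16
  transport cost 53, fixed 15 → total 68.
Compare {P1, P3}: transport cost 55 + fixed 14 = 69.
Compare {P3, P4, P5}: transport cost 48 + fixed 22 = 70.
Compare {P1, P3, P4}: transport cost 49 + fixed 22 = 71.
All other subsets cost ≥ 69. Minimum total cost: 68.

68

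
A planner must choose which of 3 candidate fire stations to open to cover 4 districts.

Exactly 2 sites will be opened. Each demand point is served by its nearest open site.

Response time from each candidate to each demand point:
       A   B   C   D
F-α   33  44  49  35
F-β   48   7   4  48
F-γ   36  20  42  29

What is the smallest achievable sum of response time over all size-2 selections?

76

Open {F-β, F-γ}.
  A→F-γ 36, B→F-β 7, C→F-β 4, D→F-γ 29  ⇒ total 76.
Compare {F-α, F-β}: total 79.
Compare {F-α, F-γ}: total 124.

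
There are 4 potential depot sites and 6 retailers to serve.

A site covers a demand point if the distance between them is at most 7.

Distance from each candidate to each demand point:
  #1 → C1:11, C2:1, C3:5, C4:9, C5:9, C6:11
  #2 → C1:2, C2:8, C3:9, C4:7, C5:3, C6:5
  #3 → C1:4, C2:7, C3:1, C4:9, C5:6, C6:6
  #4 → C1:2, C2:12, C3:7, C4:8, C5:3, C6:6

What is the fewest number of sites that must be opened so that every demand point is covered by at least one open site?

Coverage sets (demand points within 7 of each site):
  #1: {C2, C3}
  #2: {C1, C4, C5, C6}
  #3: {C1, C2, C3, C5, C6}
  #4: {C1, C3, C5, C6}
No single site covers all 6 demand points.
But {#1, #2} covers everything, so the minimum is 2.

2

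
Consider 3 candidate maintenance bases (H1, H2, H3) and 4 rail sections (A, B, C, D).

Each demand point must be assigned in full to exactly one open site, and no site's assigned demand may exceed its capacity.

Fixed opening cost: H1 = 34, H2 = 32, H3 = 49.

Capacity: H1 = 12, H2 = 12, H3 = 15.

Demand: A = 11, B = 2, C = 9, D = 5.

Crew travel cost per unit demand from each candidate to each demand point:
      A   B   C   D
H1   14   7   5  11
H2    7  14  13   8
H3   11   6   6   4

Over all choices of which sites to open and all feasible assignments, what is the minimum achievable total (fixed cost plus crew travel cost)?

Open {H1, H2, H3}; cheapest assignment that respects the capacities:
  H1 (cap 12, load 9): C — cost 9×5 = 45
  H2 (cap 12, load 11): A — cost 11×7 = 77
  H3 (cap 15, load 7): B, D — cost 2×6 + 5×4 = 32
  Shipping 154, fixed 115 → total 269.
  Any other capacity-feasible assignment to {H1, H2, H3} ships for at least 154.
Total demand is 27; every other set of sites either has combined capacity below 27 or cannot fit the demands without splitting one across sites, so {H1, H2, H3} is the only feasible choice of open sites. Minimum: 269.

269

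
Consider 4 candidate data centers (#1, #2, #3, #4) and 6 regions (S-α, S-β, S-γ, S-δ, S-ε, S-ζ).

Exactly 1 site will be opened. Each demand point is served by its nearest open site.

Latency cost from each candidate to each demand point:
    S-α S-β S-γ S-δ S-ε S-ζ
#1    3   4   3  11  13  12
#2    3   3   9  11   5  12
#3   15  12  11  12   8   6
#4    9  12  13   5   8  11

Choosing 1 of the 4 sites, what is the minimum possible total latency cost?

43

Open {#2}.
  S-α→#2 3, S-β→#2 3, S-γ→#2 9, S-δ→#2 11, S-ε→#2 5, S-ζ→#2 12  ⇒ total 43.
Compare {#1}: total 46.
Compare {#4}: total 58.
No size-1 selection does better; minimum is 43.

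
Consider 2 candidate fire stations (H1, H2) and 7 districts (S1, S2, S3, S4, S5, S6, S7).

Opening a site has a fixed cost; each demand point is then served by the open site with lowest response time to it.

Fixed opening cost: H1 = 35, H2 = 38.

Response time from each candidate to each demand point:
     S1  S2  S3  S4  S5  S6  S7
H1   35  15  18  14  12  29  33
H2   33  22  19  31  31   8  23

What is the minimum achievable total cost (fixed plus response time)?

Open {H1}: assign each demand point to its cheapest open site.
  S1→H1 35, S2→H1 15, S3→H1 18, S4→H1 14, S5→H1 12, S6→H1 29, S7→H1 33
  response time 156, fixed 35 → total 191.
Compare {H1, H2}: response time 123 + fixed 73 = 196.
Compare {H2}: response time 167 + fixed 38 = 205.

191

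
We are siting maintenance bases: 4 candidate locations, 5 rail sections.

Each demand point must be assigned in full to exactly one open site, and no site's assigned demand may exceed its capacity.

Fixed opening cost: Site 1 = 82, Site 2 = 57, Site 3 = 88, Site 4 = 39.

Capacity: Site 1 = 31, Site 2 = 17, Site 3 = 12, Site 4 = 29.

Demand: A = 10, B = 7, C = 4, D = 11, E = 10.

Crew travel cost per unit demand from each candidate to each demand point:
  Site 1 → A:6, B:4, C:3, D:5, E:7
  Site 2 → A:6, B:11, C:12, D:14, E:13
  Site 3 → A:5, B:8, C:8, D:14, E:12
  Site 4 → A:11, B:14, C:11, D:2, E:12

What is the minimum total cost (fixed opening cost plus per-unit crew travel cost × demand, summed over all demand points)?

Open {Site 1, Site 4}; cheapest assignment that respects the capacities:
  Site 1 (cap 31, load 31): A, B, C, E — cost 10×6 + 7×4 + 4×3 + 10×7 = 170
  Site 4 (cap 29, load 11): D — cost 11×2 = 22
  Shipping 192, fixed 121 → total 313.
  Any other capacity-feasible assignment to {Site 1, Site 4} ships for at least 192.
Compare {Site 1, Site 2, Site 4}: its best feasible assignment gives total 370.
Compare {Site 1, Site 3, Site 4}: its best feasible assignment gives total 391.
Every other set of open sites that can feasibly serve all demand totals ≥ 370 even under its best assignment. Minimum: 313.

313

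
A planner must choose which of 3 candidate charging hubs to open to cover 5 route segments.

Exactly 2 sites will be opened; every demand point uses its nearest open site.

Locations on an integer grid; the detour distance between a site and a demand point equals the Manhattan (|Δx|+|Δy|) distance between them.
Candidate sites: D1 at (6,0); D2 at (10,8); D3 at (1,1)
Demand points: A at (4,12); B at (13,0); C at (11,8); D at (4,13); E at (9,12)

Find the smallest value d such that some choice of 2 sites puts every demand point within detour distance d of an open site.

11

Open {D1, D2}.
  Farthest demand point is D at detour distance 11 (to D2); all others are ≤ 11.
With {D2, D3} the worst case is 11.
With {D1, D3} the worst case is 15.
No size-2 selection achieves below 11.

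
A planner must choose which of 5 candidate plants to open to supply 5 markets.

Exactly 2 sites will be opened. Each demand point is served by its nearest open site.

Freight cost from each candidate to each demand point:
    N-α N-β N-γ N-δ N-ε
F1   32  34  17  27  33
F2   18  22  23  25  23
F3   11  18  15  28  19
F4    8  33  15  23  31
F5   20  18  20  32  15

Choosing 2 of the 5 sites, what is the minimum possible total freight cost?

79

Open {F4, F5}.
  N-α→F4 8, N-β→F5 18, N-γ→F4 15, N-δ→F4 23, N-ε→F5 15  ⇒ total 79.
Compare {F3, F4}: total 83.
Compare {F3, F5}: total 87.
No size-2 selection does better; minimum is 79.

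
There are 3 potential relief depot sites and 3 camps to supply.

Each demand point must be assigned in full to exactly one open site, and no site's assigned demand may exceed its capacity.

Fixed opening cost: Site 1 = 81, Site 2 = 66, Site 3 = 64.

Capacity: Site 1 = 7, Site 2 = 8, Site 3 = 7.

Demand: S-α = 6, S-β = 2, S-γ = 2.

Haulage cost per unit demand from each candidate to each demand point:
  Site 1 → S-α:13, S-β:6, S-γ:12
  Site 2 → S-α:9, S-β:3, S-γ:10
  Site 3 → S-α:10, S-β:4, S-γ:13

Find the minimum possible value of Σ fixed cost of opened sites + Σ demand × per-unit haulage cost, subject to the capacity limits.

212

Open {Site 2, Site 3}; cheapest assignment that respects the capacities:
  Site 2 (cap 8, load 8): S-α, S-γ — cost 6×9 + 2×10 = 74
  Site 3 (cap 7, load 2): S-β — cost 2×4 = 8
  Shipping 82, fixed 130 → total 212.
  Any other capacity-feasible assignment to {Site 2, Site 3} ships for at least 82.
Compare {Site 1, Site 2}: its best feasible assignment gives total 231.
Compare {Site 1, Site 3}: its best feasible assignment gives total 241.
Every other set of open sites that can feasibly serve all demand totals ≥ 231 even under its best assignment. Minimum: 212.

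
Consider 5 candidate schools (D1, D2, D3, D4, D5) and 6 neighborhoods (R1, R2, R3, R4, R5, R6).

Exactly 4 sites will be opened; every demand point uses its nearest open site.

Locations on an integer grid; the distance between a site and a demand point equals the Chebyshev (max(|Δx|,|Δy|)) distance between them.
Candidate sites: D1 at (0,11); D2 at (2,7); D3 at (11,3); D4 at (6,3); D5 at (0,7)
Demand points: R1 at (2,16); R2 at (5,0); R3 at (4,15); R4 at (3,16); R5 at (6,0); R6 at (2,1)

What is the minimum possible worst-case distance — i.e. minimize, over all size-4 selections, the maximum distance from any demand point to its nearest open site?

5

Open {D1, D2, D3, D4}.
  Farthest demand point is R1 at distance 5 (to D1); all others are ≤ 5.
With {D1, D2, D4, D5} the worst case is 5.
With {D1, D3, D4, D5} the worst case is 5.
No size-4 selection achieves below 5.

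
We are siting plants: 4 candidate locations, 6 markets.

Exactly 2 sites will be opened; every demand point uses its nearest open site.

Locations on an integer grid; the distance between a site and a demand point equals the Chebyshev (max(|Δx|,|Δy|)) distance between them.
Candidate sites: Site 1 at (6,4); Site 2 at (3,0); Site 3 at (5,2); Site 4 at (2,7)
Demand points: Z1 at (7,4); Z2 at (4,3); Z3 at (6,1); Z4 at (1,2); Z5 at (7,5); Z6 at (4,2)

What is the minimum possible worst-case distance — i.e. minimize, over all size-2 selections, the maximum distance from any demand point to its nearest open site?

3

Open {Site 1, Site 2}.
  Farthest demand point is Z3 at distance 3 (to Site 1); all others are ≤ 3.
With {Site 2, Site 3} the worst case is 3.
With {Site 1, Site 3} the worst case is 4.
No size-2 selection achieves below 3.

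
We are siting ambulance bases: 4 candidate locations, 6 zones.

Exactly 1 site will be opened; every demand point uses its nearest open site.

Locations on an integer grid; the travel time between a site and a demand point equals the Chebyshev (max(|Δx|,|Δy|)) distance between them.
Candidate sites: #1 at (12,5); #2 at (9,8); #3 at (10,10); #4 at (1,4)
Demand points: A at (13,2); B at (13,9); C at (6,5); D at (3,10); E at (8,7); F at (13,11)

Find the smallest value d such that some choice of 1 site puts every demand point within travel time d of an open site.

6

Open {#2}.
  Farthest demand point is A at travel time 6 (to #2); all others are ≤ 6.
With {#3} the worst case is 8.
With {#1} the worst case is 9.
No size-1 selection achieves below 6.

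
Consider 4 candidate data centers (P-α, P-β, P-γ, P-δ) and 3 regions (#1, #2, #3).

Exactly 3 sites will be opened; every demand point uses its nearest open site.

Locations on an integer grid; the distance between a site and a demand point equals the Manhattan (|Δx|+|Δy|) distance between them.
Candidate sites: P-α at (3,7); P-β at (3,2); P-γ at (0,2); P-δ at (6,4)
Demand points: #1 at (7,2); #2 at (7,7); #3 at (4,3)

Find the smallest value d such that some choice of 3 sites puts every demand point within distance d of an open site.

4

Open {P-α, P-β, P-γ}.
  Farthest demand point is #1 at distance 4 (to P-β); all others are ≤ 4.
With {P-α, P-β, P-δ} the worst case is 4.
With {P-α, P-γ, P-δ} the worst case is 4.
No size-3 selection achieves below 4.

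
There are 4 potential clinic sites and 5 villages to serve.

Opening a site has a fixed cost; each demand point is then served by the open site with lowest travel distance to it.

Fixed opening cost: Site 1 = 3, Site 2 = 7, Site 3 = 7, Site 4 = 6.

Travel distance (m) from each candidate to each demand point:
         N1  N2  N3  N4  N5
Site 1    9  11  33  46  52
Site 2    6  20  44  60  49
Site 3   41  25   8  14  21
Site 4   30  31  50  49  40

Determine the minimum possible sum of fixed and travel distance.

73

Open {Site 1, Site 3}: assign each demand point to its cheapest open site.
  N1→Site 1 9, N2→Site 1 11, N3→Site 3 8, N4→Site 3 14, N5→Site 3 21
  travel distance 63, fixed 10 → total 73.
Compare {Site 1, Site 2, Site 3}: travel distance 60 + fixed 17 = 77.
Compare {Site 1, Site 3, Site 4}: travel distance 63 + fixed 16 = 79.
Compare {Site 2, Site 3}: travel distance 69 + fixed 14 = 83.
All other subsets cost ≥ 77. Minimum total cost: 73.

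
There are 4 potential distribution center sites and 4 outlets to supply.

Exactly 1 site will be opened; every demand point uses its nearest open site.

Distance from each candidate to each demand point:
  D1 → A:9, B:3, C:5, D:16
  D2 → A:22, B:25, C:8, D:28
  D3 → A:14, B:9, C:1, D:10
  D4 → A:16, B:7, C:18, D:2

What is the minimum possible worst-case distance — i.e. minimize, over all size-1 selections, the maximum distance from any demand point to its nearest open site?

14

Open {D3}.
  Farthest demand point is A at distance 14 (to D3); all others are ≤ 14.
With {D1} the worst case is 16.
With {D4} the worst case is 18.
No size-1 selection achieves below 14.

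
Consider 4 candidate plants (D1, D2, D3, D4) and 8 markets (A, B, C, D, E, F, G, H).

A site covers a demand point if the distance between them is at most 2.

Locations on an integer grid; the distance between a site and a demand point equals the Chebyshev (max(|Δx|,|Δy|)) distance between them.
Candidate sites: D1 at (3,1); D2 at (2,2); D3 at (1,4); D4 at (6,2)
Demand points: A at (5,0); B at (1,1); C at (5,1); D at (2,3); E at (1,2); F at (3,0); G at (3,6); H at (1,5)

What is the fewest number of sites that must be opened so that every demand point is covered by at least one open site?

2

Coverage sets (demand points within 2 of each site):
  D1: {A, B, C, D, E, F}
  D2: {B, D, E, F}
  D3: {D, E, G, H}
  D4: {A, C}
No single site covers all 8 demand points.
But {D1, D3} covers everything, so the minimum is 2.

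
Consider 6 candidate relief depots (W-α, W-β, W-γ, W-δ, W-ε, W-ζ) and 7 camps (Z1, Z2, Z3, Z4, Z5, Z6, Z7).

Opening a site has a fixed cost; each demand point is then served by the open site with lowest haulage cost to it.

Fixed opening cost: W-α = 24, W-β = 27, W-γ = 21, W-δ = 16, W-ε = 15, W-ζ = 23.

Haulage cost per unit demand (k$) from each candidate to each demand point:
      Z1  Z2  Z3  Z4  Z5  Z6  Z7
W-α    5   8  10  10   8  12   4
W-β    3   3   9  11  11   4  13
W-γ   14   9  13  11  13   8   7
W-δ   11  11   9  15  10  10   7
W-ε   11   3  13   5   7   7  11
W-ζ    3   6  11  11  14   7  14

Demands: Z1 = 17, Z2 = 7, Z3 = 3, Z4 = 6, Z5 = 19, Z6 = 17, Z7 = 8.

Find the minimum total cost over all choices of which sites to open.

Open {W-α, W-β, W-ε}: assign each demand point to its cheapest open site.
  Z1→W-β 17×3=51, Z2→W-β 7×3=21, Z3→W-β 3×9=27, Z4→W-ε 6×5=30, Z5→W-ε 19×7=133, Z6→W-β 17×4=68, Z7→W-α 8×4=32
  haulage cost 362, fixed 66 → total 428.
Compare {W-β, W-δ, W-ε}: haulage cost 386 + fixed 58 = 444.
Compare {W-α, W-β, W-δ, W-ε}: haulage cost 362 + fixed 82 = 444.
Compare {W-β, W-γ, W-ε}: haulage cost 386 + fixed 63 = 449.
All other subsets cost ≥ 444. Minimum total cost: 428.

428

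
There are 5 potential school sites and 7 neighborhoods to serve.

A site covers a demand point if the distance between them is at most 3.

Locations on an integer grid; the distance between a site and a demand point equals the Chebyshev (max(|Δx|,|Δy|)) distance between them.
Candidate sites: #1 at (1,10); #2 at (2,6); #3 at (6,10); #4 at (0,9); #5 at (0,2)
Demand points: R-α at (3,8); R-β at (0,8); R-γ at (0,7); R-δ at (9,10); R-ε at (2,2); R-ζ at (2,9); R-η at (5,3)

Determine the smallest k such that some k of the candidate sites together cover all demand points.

3

Coverage sets (demand points within 3 of each site):
  #1: {R-α, R-β, R-γ, R-ζ}
  #2: {R-α, R-β, R-γ, R-ζ, R-η}
  #3: {R-α, R-δ}
  #4: {R-α, R-β, R-γ, R-ζ}
  #5: {R-ε}
No 2 sites suffice: every size-2 union leaves at least one demand point uncovered.
But {#2, #3, #5} covers everything, so the minimum is 3.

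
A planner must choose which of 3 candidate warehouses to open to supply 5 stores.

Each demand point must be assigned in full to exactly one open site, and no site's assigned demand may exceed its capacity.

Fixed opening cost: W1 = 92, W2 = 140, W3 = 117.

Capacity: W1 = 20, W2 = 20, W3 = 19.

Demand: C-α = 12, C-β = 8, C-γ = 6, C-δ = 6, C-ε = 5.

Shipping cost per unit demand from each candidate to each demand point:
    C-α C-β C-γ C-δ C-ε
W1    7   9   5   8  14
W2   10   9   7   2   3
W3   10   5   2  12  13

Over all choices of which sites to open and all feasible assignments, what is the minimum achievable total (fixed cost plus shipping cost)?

445

Open {W1, W2}; cheapest assignment that respects the capacities:
  W1 (cap 20, load 18): C-α, C-γ — cost 12×7 + 6×5 = 114
  W2 (cap 20, load 19): C-β, C-δ, C-ε — cost 8×9 + 6×2 + 5×3 = 99
  Shipping 213, fixed 232 → total 445.
  Any other capacity-feasible assignment to {W1, W2} ships for at least 213.
Compare {W1, W3}: its best feasible assignment gives total 458.
Compare {W2, W3}: its best feasible assignment gives total 488.
Every other set of open sites that can feasibly serve all demand totals ≥ 458 even under its best assignment. Minimum: 445.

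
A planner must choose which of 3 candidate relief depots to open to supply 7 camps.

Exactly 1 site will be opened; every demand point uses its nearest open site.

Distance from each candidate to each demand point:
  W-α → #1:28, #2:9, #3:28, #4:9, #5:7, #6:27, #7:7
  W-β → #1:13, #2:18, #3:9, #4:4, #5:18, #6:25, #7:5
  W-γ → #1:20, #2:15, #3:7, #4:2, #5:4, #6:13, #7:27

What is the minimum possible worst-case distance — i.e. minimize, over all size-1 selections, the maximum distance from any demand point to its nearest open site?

Open {W-β}.
  Farthest demand point is #6 at distance 25 (to W-β); all others are ≤ 25.
With {W-γ} the worst case is 27.
With {W-α} the worst case is 28.
No size-1 selection achieves below 25.

25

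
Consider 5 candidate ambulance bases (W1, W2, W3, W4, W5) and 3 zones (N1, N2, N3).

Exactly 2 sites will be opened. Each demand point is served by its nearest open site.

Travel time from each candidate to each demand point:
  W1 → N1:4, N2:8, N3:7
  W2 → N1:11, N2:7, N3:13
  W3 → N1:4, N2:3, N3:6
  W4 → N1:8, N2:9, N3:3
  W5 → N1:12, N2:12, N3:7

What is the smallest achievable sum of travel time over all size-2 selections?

10

Open {W3, W4}.
  N1→W3 4, N2→W3 3, N3→W4 3  ⇒ total 10.
Compare {W1, W3}: total 13.
Compare {W2, W3}: total 13.
No size-2 selection does better; minimum is 10.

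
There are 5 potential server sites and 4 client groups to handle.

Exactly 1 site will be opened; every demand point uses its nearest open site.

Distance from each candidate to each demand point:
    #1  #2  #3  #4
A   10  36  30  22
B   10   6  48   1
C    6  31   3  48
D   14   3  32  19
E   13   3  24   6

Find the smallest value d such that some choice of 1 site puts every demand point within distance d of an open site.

24

Open {E}.
  Farthest demand point is #3 at distance 24 (to E); all others are ≤ 24.
With {D} the worst case is 32.
With {A} the worst case is 36.
No size-1 selection achieves below 24.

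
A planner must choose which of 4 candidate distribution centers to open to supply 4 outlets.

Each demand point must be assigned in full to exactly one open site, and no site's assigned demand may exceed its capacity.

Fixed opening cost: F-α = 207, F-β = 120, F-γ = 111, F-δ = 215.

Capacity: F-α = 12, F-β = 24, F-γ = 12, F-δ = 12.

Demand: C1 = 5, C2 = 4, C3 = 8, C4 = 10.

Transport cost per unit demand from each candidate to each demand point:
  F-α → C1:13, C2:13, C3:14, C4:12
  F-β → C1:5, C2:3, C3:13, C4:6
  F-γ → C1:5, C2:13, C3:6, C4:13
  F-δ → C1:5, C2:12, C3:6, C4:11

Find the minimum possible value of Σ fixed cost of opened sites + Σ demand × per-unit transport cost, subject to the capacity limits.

376

Open {F-β, F-γ}; cheapest assignment that respects the capacities:
  F-β (cap 24, load 19): C1, C2, C4 — cost 5×5 + 4×3 + 10×6 = 97
  F-γ (cap 12, load 8): C3 — cost 8×6 = 48
  Shipping 145, fixed 231 → total 376.
  Any other capacity-feasible assignment to {F-β, F-γ} ships for at least 145.
Compare {F-β, F-δ}: its best feasible assignment gives total 480.
Compare {F-α, F-β}: its best feasible assignment gives total 536.
Every other set of open sites that can feasibly serve all demand totals ≥ 480 even under its best assignment. Minimum: 376.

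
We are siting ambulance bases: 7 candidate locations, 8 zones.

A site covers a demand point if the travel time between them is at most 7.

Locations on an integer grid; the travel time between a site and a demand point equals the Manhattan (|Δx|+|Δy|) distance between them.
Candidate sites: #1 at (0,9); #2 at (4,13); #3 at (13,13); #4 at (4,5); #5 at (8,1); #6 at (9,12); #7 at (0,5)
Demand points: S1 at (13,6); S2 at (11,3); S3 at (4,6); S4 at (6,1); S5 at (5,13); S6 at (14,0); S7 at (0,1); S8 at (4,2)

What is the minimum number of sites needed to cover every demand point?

4

Coverage sets (demand points within 7 of each site):
  #1: {S3}
  #2: {S3, S5}
  #3: {S1}
  #4: {S3, S4, S8}
  #5: {S2, S4, S6, S8}
  #6: {S5}
  #7: {S3, S7, S8}
No 3 sites suffice: every size-3 union leaves at least one demand point uncovered.
But {#2, #3, #5, #7} covers everything, so the minimum is 4.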